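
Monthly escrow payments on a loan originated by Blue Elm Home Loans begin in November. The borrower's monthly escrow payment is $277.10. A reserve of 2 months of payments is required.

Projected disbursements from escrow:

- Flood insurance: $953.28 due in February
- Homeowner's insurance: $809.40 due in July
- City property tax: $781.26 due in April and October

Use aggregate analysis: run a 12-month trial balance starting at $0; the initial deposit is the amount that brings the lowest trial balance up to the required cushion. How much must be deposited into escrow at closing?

$626.14

Cushion = 2 × $277.10 = $554.20
Trial balance (start $0, +$277.10 each month, − disbursements):
  Nov: +$277.10 → $277.10
  Dec: +$277.10 → $554.20
  Jan: +$277.10 → $831.30
  Feb: +$277.10 − $953.28 → $155.12
  Mar: +$277.10 → $432.22
  Apr: +$277.10 − $781.26 → -$71.94
  May: +$277.10 → $205.16
  Jun: +$277.10 → $482.26
  Jul: +$277.10 − $809.40 → -$50.04
  Aug: +$277.10 → $227.06
  Sep: +$277.10 → $504.16
  Oct: +$277.10 − $781.26 → $0.00
Lowest trial balance = -$71.94 (Apr)
Initial deposit = cushion − low point = $554.20 − (-$71.94) = $626.14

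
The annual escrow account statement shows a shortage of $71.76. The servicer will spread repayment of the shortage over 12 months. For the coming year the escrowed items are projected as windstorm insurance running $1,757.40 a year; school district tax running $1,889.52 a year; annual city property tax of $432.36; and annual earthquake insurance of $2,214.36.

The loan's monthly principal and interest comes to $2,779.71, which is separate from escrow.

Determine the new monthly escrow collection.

Windstorm insurance = $1,757.40 annually
School district tax = $1,889.52 annually
City property tax = $432.36 annually
Earthquake insurance = $2,214.36 annually
Annual escrow total = $1,757.40 + $1,889.52 + $432.36 + $2,214.36 = $6,293.64
Base monthly escrow = $6,293.64 / 12 = $524.47
Shortage per month = $71.76 / 12 = $5.98
New monthly escrow = $524.47 + $5.98 = $530.45

$530.45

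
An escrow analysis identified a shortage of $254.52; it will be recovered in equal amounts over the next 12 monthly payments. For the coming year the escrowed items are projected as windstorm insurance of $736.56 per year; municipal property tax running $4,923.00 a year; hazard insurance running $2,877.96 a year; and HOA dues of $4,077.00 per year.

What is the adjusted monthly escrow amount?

Windstorm insurance: $736.56/yr
Municipal property tax: $4,923.00/yr
Hazard insurance: $2,877.96/yr
HOA dues: $4,077.00/yr
Yearly total = $736.56 + $4,923.00 + $2,877.96 + $4,077.00 = $12,614.52
Per month = $12,614.52 ÷ 12 = $1,051.21
Monthly shortage recovery: $254.52 / 12 = $21.21
New monthly escrow = $1,051.21 + $21.21 = $1,072.42

$1,072.42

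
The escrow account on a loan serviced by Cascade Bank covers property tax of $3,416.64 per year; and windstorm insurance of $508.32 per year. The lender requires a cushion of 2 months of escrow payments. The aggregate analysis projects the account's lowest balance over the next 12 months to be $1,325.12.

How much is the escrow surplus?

Property tax = $3,416.64 annually
Windstorm insurance = $508.32 annually
Combined annual = $3,924.96
Per month = $3,924.96 ÷ 12 = $327.08
Required cushion = 2 × $327.08 = $654.16
Excess over cushion: $1,325.12 − $654.16 = $670.96

$670.96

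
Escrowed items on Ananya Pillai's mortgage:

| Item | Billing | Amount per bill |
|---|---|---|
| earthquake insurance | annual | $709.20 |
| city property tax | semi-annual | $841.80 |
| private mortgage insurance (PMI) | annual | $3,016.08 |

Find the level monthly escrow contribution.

$450.74

Earthquake insurance — $709.20
City property tax — $841.80 × 2 = $1,683.60
Private mortgage insurance (PMI) — $3,016.08
Combined annual = $5,408.88
Monthly = $5,408.88 / 12 = $450.74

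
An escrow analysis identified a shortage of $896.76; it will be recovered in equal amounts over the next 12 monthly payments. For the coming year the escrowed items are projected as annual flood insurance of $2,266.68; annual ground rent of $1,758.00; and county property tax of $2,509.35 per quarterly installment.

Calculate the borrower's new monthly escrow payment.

$1,246.57

Flood insurance = $2,266.68 per year
Ground rent = $1,758.00 per year
County property tax = $2,509.35 × 4 = $10,037.40 per year
Yearly total = $2,266.68 + $1,758.00 + $10,037.40 = $14,062.08
Base monthly escrow = $14,062.08 / 12 = $1,171.84
Monthly shortage recovery: $896.76 / 12 = $74.73
Adjusted monthly = $1,171.84 + $74.73 = $1,246.57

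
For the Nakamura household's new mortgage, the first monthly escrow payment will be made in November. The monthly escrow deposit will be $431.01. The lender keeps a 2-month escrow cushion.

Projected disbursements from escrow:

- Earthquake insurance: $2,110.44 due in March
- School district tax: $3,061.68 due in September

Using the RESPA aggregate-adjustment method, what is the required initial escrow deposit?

Cushion = 2 × $431.01 = $862.02
Trial balance (start $0, +$431.01 each month, − disbursements):
  Nov: +$431.01 → $431.01
  Dec: +$431.01 → $862.02
  Jan: +$431.01 → $1,293.03
  Feb: +$431.01 → $1,724.04
  Mar: +$431.01 − $2,110.44 → $44.61
  Apr: +$431.01 → $475.62
  May: +$431.01 → $906.63
  Jun: +$431.01 → $1,337.64
  Jul: +$431.01 → $1,768.65
  Aug: +$431.01 → $2,199.66
  Sep: +$431.01 − $3,061.68 → -$431.01
  Oct: +$431.01 → $0.00
Lowest trial balance = -$431.01 (Sep)
Initial deposit = cushion − low point = $862.02 − (-$431.01) = $1,293.03

$1,293.03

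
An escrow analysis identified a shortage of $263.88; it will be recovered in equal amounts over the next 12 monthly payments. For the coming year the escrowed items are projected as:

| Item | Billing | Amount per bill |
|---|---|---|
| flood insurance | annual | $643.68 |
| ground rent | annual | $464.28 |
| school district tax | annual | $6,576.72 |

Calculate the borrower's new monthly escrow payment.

$662.38

Flood insurance — $643.68/yr
Ground rent — $464.28/yr
School district tax — $6,576.72/yr
Combined annual = $643.68 + $464.28 + $6,576.72 = $7,684.68
Monthly escrow = $7,684.68 / 12 = $640.39
Shortage per month = $263.88 ÷ 12 = $21.99
Adjusted monthly = $640.39 + $21.99 = $662.38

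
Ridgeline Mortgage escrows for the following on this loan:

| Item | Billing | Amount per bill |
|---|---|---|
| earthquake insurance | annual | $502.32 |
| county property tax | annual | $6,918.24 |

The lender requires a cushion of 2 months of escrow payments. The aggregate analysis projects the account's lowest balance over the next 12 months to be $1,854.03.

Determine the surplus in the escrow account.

$617.27

Earthquake insurance — $502.32/yr
County property tax — $6,918.24/yr
Total per year = $502.32 + $6,918.24 = $7,420.56
Base monthly escrow = $7,420.56 ÷ 12 = $618.38
Cushion = 2 × $618.38 = $1,236.76
Surplus = $1,854.03 − $1,236.76 = $617.27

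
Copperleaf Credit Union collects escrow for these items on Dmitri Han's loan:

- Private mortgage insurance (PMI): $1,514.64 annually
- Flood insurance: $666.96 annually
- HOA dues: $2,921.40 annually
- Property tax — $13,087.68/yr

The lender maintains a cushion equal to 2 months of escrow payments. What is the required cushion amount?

Private mortgage insurance (PMI): $1,514.64 annually
Flood insurance: $666.96 annually
HOA dues: $2,921.40 annually
Property tax: $13,087.68 annually
Combined annual = $18,190.68
Per month = $18,190.68 ÷ 12 = $1,515.89
Cushion = 2 × $1,515.89 = $3,031.78

$3,031.78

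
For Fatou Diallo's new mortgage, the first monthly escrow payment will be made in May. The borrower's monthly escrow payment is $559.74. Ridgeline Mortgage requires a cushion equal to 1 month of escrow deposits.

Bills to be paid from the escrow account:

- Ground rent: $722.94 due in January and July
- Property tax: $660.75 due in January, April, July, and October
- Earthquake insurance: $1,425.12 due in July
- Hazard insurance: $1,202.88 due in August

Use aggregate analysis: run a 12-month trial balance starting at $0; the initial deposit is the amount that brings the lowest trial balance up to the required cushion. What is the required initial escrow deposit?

Cushion = 1 × $559.74 = $559.74
Trial balance (start $0, +$559.74 each month, − disbursements):
  May: +$559.74 → $559.74
  Jun: +$559.74 → $1,119.48
  Jul: +$559.74 − $2,808.81 → -$1,129.59
  Aug: +$559.74 − $1,202.88 → -$1,772.73
  Sep: +$559.74 → -$1,212.99
  Oct: +$559.74 − $660.75 → -$1,314.00
  Nov: +$559.74 → -$754.26
  Dec: +$559.74 → -$194.52
  Jan: +$559.74 − $1,383.69 → -$1,018.47
  Feb: +$559.74 → -$458.73
  Mar: +$559.74 → $101.01
  Apr: +$559.74 − $660.75 → $0.00
Lowest trial balance = -$1,772.73 (Aug)
Initial deposit = cushion − low point = $559.74 − (-$1,772.73) = $2,332.47

$2,332.47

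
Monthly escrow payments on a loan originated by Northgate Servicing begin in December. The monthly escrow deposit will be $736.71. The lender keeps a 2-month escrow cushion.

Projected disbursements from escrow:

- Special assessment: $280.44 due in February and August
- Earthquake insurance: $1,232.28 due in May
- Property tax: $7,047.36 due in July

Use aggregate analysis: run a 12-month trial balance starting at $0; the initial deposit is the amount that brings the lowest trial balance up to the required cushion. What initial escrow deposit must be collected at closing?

Cushion = 2 × $736.71 = $1,473.42
Trial balance (start $0, +$736.71 each month, − disbursements):
  Dec: +$736.71 → $736.71
  Jan: +$736.71 → $1,473.42
  Feb: +$736.71 − $280.44 → $1,929.69
  Mar: +$736.71 → $2,666.40
  Apr: +$736.71 → $3,403.11
  May: +$736.71 − $1,232.28 → $2,907.54
  Jun: +$736.71 → $3,644.25
  Jul: +$736.71 − $7,047.36 → -$2,666.40
  Aug: +$736.71 − $280.44 → -$2,210.13
  Sep: +$736.71 → -$1,473.42
  Oct: +$736.71 → -$736.71
  Nov: +$736.71 → $0.00
Lowest trial balance = -$2,666.40 (Jul)
Initial deposit = cushion − low point = $1,473.42 − (-$2,666.40) = $4,139.82

$4,139.82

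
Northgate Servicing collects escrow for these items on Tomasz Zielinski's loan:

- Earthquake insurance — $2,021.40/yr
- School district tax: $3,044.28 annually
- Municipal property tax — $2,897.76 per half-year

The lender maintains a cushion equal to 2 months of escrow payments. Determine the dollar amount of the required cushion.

Earthquake insurance: $2,021.40 annually
School district tax: $3,044.28 annually
Municipal property tax: $2,897.76 × 2 = $5,795.52 annually
Yearly total = $2,021.40 + $3,044.28 + $5,795.52 = $10,861.20
Base monthly escrow = $10,861.20 / 12 = $905.10
Required cushion = 2 × $905.10 = $1,810.20

$1,810.20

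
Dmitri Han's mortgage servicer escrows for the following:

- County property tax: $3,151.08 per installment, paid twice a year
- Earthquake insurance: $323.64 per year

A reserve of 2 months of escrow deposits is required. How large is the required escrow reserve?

$1,104.30

County property tax — $3,151.08 × 2 = $6,302.16 annually
Earthquake insurance — $323.64 annually
Combined annual = $6,625.80
Monthly = $6,625.80 / 12 = $552.15
Cushion = 2 × $552.15 = $1,104.30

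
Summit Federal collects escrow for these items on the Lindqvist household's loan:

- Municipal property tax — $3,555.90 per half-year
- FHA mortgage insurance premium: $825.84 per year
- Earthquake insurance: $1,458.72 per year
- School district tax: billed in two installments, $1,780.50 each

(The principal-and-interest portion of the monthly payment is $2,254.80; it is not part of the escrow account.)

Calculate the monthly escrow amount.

$1,079.78

Municipal property tax: $3,555.90 × 2 = $7,111.80 per year
FHA mortgage insurance premium: $825.84 per year
Earthquake insurance: $1,458.72 per year
School district tax: $1,780.50 × 2 = $3,561.00 per year
Combined annual = $7,111.80 + $825.84 + $1,458.72 + $3,561.00 = $12,957.36
Base monthly escrow = $12,957.36 ÷ 12 = $1,079.78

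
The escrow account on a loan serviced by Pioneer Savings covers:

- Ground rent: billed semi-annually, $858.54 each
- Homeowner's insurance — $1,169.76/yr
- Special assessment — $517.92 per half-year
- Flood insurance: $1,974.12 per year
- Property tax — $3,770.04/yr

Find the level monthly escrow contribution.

Ground rent = $858.54 × 2 = $1,717.08
Homeowner's insurance = $1,169.76
Special assessment = $517.92 × 2 = $1,035.84
Flood insurance = $1,974.12
Property tax = $3,770.04
Yearly total = $1,717.08 + $1,169.76 + $1,035.84 + $1,974.12 + $3,770.04 = $9,666.84
Monthly = $9,666.84 ÷ 12 = $805.57

$805.57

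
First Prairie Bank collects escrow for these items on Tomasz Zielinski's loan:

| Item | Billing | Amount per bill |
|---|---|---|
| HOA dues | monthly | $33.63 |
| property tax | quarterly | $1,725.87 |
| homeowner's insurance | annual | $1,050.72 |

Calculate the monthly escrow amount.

$696.48

HOA dues — $33.63 × 12 = $403.56/yr
Property tax — $1,725.87 × 4 = $6,903.48/yr
Homeowner's insurance — $1,050.72/yr
Total annual escrow = $8,357.76
Monthly = $8,357.76 / 12 = $696.48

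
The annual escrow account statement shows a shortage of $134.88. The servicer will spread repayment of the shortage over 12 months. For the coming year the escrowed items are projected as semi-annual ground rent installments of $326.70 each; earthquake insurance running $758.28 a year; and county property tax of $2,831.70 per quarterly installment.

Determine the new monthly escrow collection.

$1,072.78

Ground rent: $326.70 × 2 = $653.40/yr
Earthquake insurance: $758.28/yr
County property tax: $2,831.70 × 4 = $11,326.80/yr
Annual escrow total = $653.40 + $758.28 + $11,326.80 = $12,738.48
Per month = $12,738.48 / 12 = $1,061.54
Shortage per month = $134.88 ÷ 12 = $11.24
Adjusted monthly = $1,061.54 + $11.24 = $1,072.78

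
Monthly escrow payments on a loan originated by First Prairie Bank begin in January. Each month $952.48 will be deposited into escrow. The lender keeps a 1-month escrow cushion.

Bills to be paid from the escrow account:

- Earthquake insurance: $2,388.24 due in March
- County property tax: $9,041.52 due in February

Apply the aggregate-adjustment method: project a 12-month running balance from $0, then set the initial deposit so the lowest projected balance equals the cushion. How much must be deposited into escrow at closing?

Cushion = 1 × $952.48 = $952.48
Trial balance (start $0, +$952.48 each month, − disbursements):
  Jan: +$952.48 → $952.48
  Feb: +$952.48 − $9,041.52 → -$7,136.56
  Mar: +$952.48 − $2,388.24 → -$8,572.32
  Apr: +$952.48 → -$7,619.84
  May: +$952.48 → -$6,667.36
  Jun: +$952.48 → -$5,714.88
  Jul: +$952.48 → -$4,762.40
  Aug: +$952.48 → -$3,809.92
  Sep: +$952.48 → -$2,857.44
  Oct: +$952.48 → -$1,904.96
  Nov: +$952.48 → -$952.48
  Dec: +$952.48 → $0.00
Lowest trial balance = -$8,572.32 (Mar)
Initial deposit = cushion − low point = $952.48 − (-$8,572.32) = $9,524.80

$9,524.80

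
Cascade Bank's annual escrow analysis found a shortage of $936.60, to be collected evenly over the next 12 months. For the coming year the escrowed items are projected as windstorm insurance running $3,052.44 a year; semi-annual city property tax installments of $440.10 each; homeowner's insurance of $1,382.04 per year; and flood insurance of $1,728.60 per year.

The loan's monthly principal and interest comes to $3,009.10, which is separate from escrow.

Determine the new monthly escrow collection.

Windstorm insurance: $3,052.44 annually
City property tax: $440.10 × 2 = $880.20 annually
Homeowner's insurance: $1,382.04 annually
Flood insurance: $1,728.60 annually
Yearly total = $3,052.44 + $880.20 + $1,382.04 + $1,728.60 = $7,043.28
Per month = $7,043.28 ÷ 12 = $586.94
Shortage spread = $936.60 ÷ 12 = $78.05/mo
Adjusted monthly = $586.94 + $78.05 = $664.99

$664.99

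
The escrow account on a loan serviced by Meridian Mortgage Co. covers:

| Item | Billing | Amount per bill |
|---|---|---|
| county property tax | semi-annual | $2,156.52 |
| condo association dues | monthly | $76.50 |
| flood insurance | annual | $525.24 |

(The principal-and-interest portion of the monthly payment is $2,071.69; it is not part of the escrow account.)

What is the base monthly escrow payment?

$479.69

County property tax = $2,156.52 × 2 = $4,313.04 annually
Condo association dues = $76.50 × 12 = $918.00 annually
Flood insurance = $525.24 annually
Total per year = $4,313.04 + $918.00 + $525.24 = $5,756.28
Per month = $5,756.28 ÷ 12 = $479.69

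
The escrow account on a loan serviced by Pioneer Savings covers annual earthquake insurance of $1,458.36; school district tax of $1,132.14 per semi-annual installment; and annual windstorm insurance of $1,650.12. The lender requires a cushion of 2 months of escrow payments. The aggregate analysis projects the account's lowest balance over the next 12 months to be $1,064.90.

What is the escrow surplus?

$169.44

Earthquake insurance — $1,458.36 per year
School district tax — $1,132.14 × 2 = $2,264.28 per year
Windstorm insurance — $1,650.12 per year
Yearly total = $1,458.36 + $2,264.28 + $1,650.12 = $5,372.76
Base monthly escrow = $5,372.76 ÷ 12 = $447.73
Cushion = 2 × $447.73 = $895.46
Excess over cushion: $1,064.90 − $895.46 = $169.44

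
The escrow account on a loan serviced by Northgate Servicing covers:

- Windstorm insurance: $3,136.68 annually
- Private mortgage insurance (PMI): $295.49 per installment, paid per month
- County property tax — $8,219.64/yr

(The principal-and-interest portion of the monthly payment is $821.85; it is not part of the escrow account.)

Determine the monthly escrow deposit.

Windstorm insurance: $3,136.68 annually
Private mortgage insurance (PMI): $295.49 × 12 = $3,545.88 annually
County property tax: $8,219.64 annually
Combined annual = $3,136.68 + $3,545.88 + $8,219.64 = $14,902.20
Base monthly escrow = $14,902.20 ÷ 12 = $1,241.85

$1,241.85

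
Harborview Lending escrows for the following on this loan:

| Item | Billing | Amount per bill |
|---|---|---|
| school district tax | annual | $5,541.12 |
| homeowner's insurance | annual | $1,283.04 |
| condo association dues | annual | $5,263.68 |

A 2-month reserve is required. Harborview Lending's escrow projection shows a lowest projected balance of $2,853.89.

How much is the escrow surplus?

$839.25

School district tax: $5,541.12 annually
Homeowner's insurance: $1,283.04 annually
Condo association dues: $5,263.68 annually
Yearly total = $5,541.12 + $1,283.04 + $5,263.68 = $12,087.84
Monthly escrow = $12,087.84 / 12 = $1,007.32
Cushion = 2 × $1,007.32 = $2,014.64
Surplus = $2,853.89 − $2,014.64 = $839.25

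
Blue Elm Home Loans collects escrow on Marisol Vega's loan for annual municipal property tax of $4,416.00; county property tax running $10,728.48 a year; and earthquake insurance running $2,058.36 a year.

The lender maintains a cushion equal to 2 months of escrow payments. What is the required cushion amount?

$2,867.14

Municipal property tax — $4,416.00 annually
County property tax — $10,728.48 annually
Earthquake insurance — $2,058.36 annually
Yearly total = $17,202.84
Monthly = $17,202.84 / 12 = $1,433.57
Cushion = 2 × $1,433.57 = $2,867.14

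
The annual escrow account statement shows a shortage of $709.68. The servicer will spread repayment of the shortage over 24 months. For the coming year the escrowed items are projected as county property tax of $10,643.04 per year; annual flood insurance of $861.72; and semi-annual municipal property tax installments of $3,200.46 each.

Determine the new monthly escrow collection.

$1,521.71

County property tax: $10,643.04 per year
Flood insurance: $861.72 per year
Municipal property tax: $3,200.46 × 2 = $6,400.92 per year
Total annual escrow = $10,643.04 + $861.72 + $6,400.92 = $17,905.68
Base monthly escrow = $17,905.68 ÷ 12 = $1,492.14
Shortage spread = $709.68 / 24 = $29.57/mo
New monthly escrow = $1,492.14 + $29.57 = $1,521.71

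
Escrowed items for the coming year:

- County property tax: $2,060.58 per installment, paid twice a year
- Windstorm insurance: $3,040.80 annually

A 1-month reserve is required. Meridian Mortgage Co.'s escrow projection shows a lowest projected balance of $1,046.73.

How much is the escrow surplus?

$449.90

County property tax = $2,060.58 × 2 = $4,121.16/yr
Windstorm insurance = $3,040.80/yr
Combined annual = $7,161.96
Monthly escrow = $7,161.96 / 12 = $596.83
Cushion = 1 × $596.83 = $596.83
Surplus = $1,046.73 − $596.83 = $449.90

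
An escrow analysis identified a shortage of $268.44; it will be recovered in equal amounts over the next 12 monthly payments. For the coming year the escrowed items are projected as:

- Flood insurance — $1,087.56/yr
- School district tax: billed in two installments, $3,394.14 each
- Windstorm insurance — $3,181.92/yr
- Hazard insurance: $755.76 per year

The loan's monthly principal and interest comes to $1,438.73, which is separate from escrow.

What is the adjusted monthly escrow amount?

$1,006.83

Flood insurance: $1,087.56/yr
School district tax: $3,394.14 × 2 = $6,788.28/yr
Windstorm insurance: $3,181.92/yr
Hazard insurance: $755.76/yr
Total annual escrow = $11,813.52
Monthly escrow = $11,813.52 ÷ 12 = $984.46
Shortage spread = $268.44 ÷ 12 = $22.37/mo
Adjusted monthly = $984.46 + $22.37 = $1,006.83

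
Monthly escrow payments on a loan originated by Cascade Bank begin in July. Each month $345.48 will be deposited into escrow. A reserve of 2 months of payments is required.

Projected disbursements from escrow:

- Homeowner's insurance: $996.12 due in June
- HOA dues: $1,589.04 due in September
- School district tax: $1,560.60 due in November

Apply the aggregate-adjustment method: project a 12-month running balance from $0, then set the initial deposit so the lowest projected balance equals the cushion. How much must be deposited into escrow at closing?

Cushion = 2 × $345.48 = $690.96
Trial balance (start $0, +$345.48 each month, − disbursements):
  Jul: +$345.48 → $345.48
  Aug: +$345.48 → $690.96
  Sep: +$345.48 − $1,589.04 → -$552.60
  Oct: +$345.48 → -$207.12
  Nov: +$345.48 − $1,560.60 → -$1,422.24
  Dec: +$345.48 → -$1,076.76
  Jan: +$345.48 → -$731.28
  Feb: +$345.48 → -$385.80
  Mar: +$345.48 → -$40.32
  Apr: +$345.48 → $305.16
  May: +$345.48 → $650.64
  Jun: +$345.48 − $996.12 → $0.00
Lowest trial balance = -$1,422.24 (Nov)
Initial deposit = cushion − low point = $690.96 − (-$1,422.24) = $2,113.20

$2,113.20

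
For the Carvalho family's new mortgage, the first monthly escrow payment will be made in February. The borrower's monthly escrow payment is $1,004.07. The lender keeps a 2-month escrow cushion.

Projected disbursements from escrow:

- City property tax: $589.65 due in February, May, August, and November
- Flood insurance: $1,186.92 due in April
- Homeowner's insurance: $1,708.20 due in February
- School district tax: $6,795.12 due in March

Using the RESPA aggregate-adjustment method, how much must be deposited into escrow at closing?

Cushion = 2 × $1,004.07 = $2,008.14
Trial balance (start $0, +$1,004.07 each month, − disbursements):
  Feb: +$1,004.07 − $2,297.85 → -$1,293.78
  Mar: +$1,004.07 − $6,795.12 → -$7,084.83
  Apr: +$1,004.07 − $1,186.92 → -$7,267.68
  May: +$1,004.07 − $589.65 → -$6,853.26
  Jun: +$1,004.07 → -$5,849.19
  Jul: +$1,004.07 → -$4,845.12
  Aug: +$1,004.07 − $589.65 → -$4,430.70
  Sep: +$1,004.07 → -$3,426.63
  Oct: +$1,004.07 → -$2,422.56
  Nov: +$1,004.07 − $589.65 → -$2,008.14
  Dec: +$1,004.07 → -$1,004.07
  Jan: +$1,004.07 → $0.00
Lowest trial balance = -$7,267.68 (Apr)
Initial deposit = cushion − low point = $2,008.14 − (-$7,267.68) = $9,275.82

$9,275.82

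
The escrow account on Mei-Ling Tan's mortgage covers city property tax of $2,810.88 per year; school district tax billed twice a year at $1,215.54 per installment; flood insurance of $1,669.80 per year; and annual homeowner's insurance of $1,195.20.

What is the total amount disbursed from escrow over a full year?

$8,106.96

City property tax = $2,810.88
School district tax = $1,215.54 × 2 = $2,431.08
Flood insurance = $1,669.80
Homeowner's insurance = $1,195.20
Total annual escrow = $2,810.88 + $2,431.08 + $1,669.80 + $1,195.20 = $8,106.96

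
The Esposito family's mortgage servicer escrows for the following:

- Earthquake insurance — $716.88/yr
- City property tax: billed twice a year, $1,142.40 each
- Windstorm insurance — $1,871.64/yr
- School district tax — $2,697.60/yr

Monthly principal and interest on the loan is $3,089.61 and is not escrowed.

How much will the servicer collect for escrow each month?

Earthquake insurance = $716.88
City property tax = $1,142.40 × 2 = $2,284.80
Windstorm insurance = $1,871.64
School district tax = $2,697.60
Yearly total = $716.88 + $2,284.80 + $1,871.64 + $2,697.60 = $7,570.92
Monthly = $7,570.92 / 12 = $630.91

$630.91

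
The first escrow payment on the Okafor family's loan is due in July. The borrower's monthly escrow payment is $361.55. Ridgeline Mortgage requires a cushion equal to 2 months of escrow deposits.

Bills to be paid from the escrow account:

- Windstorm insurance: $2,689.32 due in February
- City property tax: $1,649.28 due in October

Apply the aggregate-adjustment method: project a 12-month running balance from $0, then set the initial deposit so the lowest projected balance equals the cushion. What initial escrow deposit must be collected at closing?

$2,169.30

Cushion = 2 × $361.55 = $723.10
Trial balance (start $0, +$361.55 each month, − disbursements):
  Jul: +$361.55 → $361.55
  Aug: +$361.55 → $723.10
  Sep: +$361.55 → $1,084.65
  Oct: +$361.55 − $1,649.28 → -$203.08
  Nov: +$361.55 → $158.47
  Dec: +$361.55 → $520.02
  Jan: +$361.55 → $881.57
  Feb: +$361.55 − $2,689.32 → -$1,446.20
  Mar: +$361.55 → -$1,084.65
  Apr: +$361.55 → -$723.10
  May: +$361.55 → -$361.55
  Jun: +$361.55 → $0.00
Lowest trial balance = -$1,446.20 (Feb)
Initial deposit = cushion − low point = $723.10 − (-$1,446.20) = $2,169.30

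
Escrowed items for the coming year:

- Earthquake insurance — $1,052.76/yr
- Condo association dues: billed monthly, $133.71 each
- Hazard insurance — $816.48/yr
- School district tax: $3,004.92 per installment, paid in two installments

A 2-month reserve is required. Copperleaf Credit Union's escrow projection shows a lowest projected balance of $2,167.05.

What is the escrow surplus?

Earthquake insurance: $1,052.76 annually
Condo association dues: $133.71 × 12 = $1,604.52 annually
Hazard insurance: $816.48 annually
School district tax: $3,004.92 × 2 = $6,009.84 annually
Yearly total = $1,052.76 + $1,604.52 + $816.48 + $6,009.84 = $9,483.60
Monthly escrow = $9,483.60 / 12 = $790.30
Required cushion = 2 × $790.30 = $1,580.60
Excess over cushion: $2,167.05 − $1,580.60 = $586.45

$586.45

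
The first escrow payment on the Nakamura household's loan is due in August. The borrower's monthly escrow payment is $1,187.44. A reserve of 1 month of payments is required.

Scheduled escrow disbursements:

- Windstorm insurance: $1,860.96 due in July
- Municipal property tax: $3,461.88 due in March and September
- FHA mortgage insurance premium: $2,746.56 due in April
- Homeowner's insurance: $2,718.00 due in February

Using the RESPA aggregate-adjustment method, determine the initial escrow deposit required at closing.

Cushion = 1 × $1,187.44 = $1,187.44
Trial balance (start $0, +$1,187.44 each month, − disbursements):
  Aug: +$1,187.44 → $1,187.44
  Sep: +$1,187.44 − $3,461.88 → -$1,087.00
  Oct: +$1,187.44 → $100.44
  Nov: +$1,187.44 → $1,287.88
  Dec: +$1,187.44 → $2,475.32
  Jan: +$1,187.44 → $3,662.76
  Feb: +$1,187.44 − $2,718.00 → $2,132.20
  Mar: +$1,187.44 − $3,461.88 → -$142.24
  Apr: +$1,187.44 − $2,746.56 → -$1,701.36
  May: +$1,187.44 → -$513.92
  Jun: +$1,187.44 → $673.52
  Jul: +$1,187.44 − $1,860.96 → $0.00
Lowest trial balance = -$1,701.36 (Apr)
Initial deposit = cushion − low point = $1,187.44 − (-$1,701.36) = $2,888.80

$2,888.80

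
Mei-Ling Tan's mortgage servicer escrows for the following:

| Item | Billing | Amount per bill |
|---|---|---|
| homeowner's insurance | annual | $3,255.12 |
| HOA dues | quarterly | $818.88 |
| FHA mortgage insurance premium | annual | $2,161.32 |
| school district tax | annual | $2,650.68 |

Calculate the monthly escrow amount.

$945.22

Homeowner's insurance — $3,255.12
HOA dues — $818.88 × 4 = $3,275.52
FHA mortgage insurance premium — $2,161.32
School district tax — $2,650.68
Combined annual = $3,255.12 + $3,275.52 + $2,161.32 + $2,650.68 = $11,342.64
Monthly escrow = $11,342.64 ÷ 12 = $945.22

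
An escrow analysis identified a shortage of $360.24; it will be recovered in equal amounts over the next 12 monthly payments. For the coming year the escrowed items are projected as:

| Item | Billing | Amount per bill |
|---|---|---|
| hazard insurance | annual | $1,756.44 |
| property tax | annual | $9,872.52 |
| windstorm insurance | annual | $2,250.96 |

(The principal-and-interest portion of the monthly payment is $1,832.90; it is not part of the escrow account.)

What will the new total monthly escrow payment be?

Hazard insurance — $1,756.44
Property tax — $9,872.52
Windstorm insurance — $2,250.96
Total annual escrow = $1,756.44 + $9,872.52 + $2,250.96 = $13,879.92
Monthly escrow = $13,879.92 / 12 = $1,156.66
Monthly shortage recovery: $360.24 / 12 = $30.02
Adjusted monthly = $1,156.66 + $30.02 = $1,186.68

$1,186.68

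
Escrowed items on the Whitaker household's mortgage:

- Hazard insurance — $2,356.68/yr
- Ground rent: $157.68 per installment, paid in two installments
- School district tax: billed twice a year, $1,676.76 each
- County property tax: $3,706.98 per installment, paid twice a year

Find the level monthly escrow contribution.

Hazard insurance: $2,356.68 annually
Ground rent: $157.68 × 2 = $315.36 annually
School district tax: $1,676.76 × 2 = $3,353.52 annually
County property tax: $3,706.98 × 2 = $7,413.96 annually
Combined annual = $2,356.68 + $315.36 + $3,353.52 + $7,413.96 = $13,439.52
Monthly escrow = $13,439.52 / 12 = $1,119.96

$1,119.96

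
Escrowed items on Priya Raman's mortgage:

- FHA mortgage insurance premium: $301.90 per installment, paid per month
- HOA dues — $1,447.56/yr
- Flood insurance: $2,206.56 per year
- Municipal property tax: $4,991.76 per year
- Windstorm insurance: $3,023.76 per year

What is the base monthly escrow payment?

$1,274.37

FHA mortgage insurance premium = $301.90 × 12 = $3,622.80 annually
HOA dues = $1,447.56 annually
Flood insurance = $2,206.56 annually
Municipal property tax = $4,991.76 annually
Windstorm insurance = $3,023.76 annually
Combined annual = $15,292.44
Base monthly escrow = $15,292.44 / 12 = $1,274.37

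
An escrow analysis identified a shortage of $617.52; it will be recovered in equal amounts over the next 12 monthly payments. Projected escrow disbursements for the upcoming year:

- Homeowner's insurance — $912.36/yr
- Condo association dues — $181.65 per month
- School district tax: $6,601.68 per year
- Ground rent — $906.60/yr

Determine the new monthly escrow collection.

Homeowner's insurance — $912.36/yr
Condo association dues — $181.65 × 12 = $2,179.80/yr
School district tax — $6,601.68/yr
Ground rent — $906.60/yr
Total annual escrow = $10,600.44
Monthly = $10,600.44 / 12 = $883.37
Monthly shortage recovery: $617.52 / 12 = $51.46
New monthly escrow = $883.37 + $51.46 = $934.83

$934.83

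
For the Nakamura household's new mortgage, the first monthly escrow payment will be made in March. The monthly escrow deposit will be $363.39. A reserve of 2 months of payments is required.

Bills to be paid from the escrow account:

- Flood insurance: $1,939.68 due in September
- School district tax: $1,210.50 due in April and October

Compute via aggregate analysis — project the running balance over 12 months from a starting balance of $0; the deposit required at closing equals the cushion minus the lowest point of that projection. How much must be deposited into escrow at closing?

Cushion = 2 × $363.39 = $726.78
Trial balance (start $0, +$363.39 each month, − disbursements):
  Mar: +$363.39 → $363.39
  Apr: +$363.39 − $1,210.50 → -$483.72
  May: +$363.39 → -$120.33
  Jun: +$363.39 → $243.06
  Jul: +$363.39 → $606.45
  Aug: +$363.39 → $969.84
  Sep: +$363.39 − $1,939.68 → -$606.45
  Oct: +$363.39 − $1,210.50 → -$1,453.56
  Nov: +$363.39 → -$1,090.17
  Dec: +$363.39 → -$726.78
  Jan: +$363.39 → -$363.39
  Feb: +$363.39 → $0.00
Lowest trial balance = -$1,453.56 (Oct)
Initial deposit = cushion − low point = $726.78 − (-$1,453.56) = $2,180.34

$2,180.34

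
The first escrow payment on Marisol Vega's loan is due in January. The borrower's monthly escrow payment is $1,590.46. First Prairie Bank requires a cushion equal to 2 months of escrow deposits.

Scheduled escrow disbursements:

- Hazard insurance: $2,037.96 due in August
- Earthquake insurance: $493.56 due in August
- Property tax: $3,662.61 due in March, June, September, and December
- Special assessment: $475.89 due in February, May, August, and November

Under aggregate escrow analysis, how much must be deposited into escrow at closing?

Cushion = 2 × $1,590.46 = $3,180.92
Trial balance (start $0, +$1,590.46 each month, − disbursements):
  Jan: +$1,590.46 → $1,590.46
  Feb: +$1,590.46 − $475.89 → $2,705.03
  Mar: +$1,590.46 − $3,662.61 → $632.88
  Apr: +$1,590.46 → $2,223.34
  May: +$1,590.46 − $475.89 → $3,337.91
  Jun: +$1,590.46 − $3,662.61 → $1,265.76
  Jul: +$1,590.46 → $2,856.22
  Aug: +$1,590.46 − $3,007.41 → $1,439.27
  Sep: +$1,590.46 − $3,662.61 → -$632.88
  Oct: +$1,590.46 → $957.58
  Nov: +$1,590.46 − $475.89 → $2,072.15
  Dec: +$1,590.46 − $3,662.61 → $0.00
Lowest trial balance = -$632.88 (Sep)
Initial deposit = cushion − low point = $3,180.92 − (-$632.88) = $3,813.80

$3,813.80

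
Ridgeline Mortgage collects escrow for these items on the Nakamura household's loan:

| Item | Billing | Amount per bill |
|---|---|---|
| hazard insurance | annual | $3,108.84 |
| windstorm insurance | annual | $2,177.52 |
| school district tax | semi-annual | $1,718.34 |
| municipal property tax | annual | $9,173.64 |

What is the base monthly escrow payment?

$1,491.39

Hazard insurance — $3,108.84 annually
Windstorm insurance — $2,177.52 annually
School district tax — $1,718.34 × 2 = $3,436.68 annually
Municipal property tax — $9,173.64 annually
Annual escrow total = $3,108.84 + $2,177.52 + $3,436.68 + $9,173.64 = $17,896.68
Monthly escrow = $17,896.68 ÷ 12 = $1,491.39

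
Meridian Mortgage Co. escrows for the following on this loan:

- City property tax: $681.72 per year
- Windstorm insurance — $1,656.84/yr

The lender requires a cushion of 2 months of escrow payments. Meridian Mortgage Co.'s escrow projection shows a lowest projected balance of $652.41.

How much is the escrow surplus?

$262.65

City property tax = $681.72
Windstorm insurance = $1,656.84
Yearly total = $2,338.56
Base monthly escrow = $2,338.56 / 12 = $194.88
Required reserve = 2 × $194.88 = $389.76
Excess over cushion: $652.41 − $389.76 = $262.65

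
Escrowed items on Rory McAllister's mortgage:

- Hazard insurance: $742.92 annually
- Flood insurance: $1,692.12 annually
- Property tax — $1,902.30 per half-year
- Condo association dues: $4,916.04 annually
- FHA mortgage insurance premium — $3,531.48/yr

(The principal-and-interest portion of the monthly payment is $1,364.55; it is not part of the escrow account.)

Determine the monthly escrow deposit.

$1,223.93

Hazard insurance: $742.92/yr
Flood insurance: $1,692.12/yr
Property tax: $1,902.30 × 2 = $3,804.60/yr
Condo association dues: $4,916.04/yr
FHA mortgage insurance premium: $3,531.48/yr
Combined annual = $14,687.16
Per month = $14,687.16 ÷ 12 = $1,223.93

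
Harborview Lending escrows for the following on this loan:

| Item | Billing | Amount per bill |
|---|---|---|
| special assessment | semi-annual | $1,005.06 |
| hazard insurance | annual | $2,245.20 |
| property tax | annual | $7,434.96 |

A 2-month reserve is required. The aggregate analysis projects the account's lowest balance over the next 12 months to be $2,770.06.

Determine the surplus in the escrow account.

$821.68

Special assessment — $1,005.06 × 2 = $2,010.12/yr
Hazard insurance — $2,245.20/yr
Property tax — $7,434.96/yr
Yearly total = $2,010.12 + $2,245.20 + $7,434.96 = $11,690.28
Base monthly escrow = $11,690.28 / 12 = $974.19
Required reserve = 2 × $974.19 = $1,948.38
Surplus = $2,770.06 − $1,948.38 = $821.68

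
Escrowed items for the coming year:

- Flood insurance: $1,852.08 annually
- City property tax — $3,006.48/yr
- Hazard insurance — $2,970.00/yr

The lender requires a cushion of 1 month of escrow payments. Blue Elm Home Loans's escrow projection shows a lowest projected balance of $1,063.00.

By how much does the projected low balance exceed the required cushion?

Flood insurance — $1,852.08 per year
City property tax — $3,006.48 per year
Hazard insurance — $2,970.00 per year
Yearly total = $1,852.08 + $3,006.48 + $2,970.00 = $7,828.56
Monthly escrow = $7,828.56 / 12 = $652.38
Required cushion = 1 × $652.38 = $652.38
Surplus = $1,063.00 − $652.38 = $410.62

$410.62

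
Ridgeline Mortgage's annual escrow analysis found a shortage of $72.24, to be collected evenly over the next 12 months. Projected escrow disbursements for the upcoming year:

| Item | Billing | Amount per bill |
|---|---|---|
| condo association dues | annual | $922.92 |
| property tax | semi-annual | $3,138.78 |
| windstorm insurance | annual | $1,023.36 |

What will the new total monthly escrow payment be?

Condo association dues: $922.92
Property tax: $3,138.78 × 2 = $6,277.56
Windstorm insurance: $1,023.36
Annual escrow total = $922.92 + $6,277.56 + $1,023.36 = $8,223.84
Monthly escrow = $8,223.84 / 12 = $685.32
Monthly shortage recovery: $72.24 ÷ 12 = $6.02
Adjusted monthly = $685.32 + $6.02 = $691.34

$691.34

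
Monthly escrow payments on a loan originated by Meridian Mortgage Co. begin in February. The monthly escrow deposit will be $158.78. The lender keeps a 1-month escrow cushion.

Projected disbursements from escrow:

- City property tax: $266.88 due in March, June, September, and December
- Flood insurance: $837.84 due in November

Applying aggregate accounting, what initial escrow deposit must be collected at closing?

Cushion = 1 × $158.78 = $158.78
Trial balance (start $0, +$158.78 each month, − disbursements):
  Feb: +$158.78 → $158.78
  Mar: +$158.78 − $266.88 → $50.68
  Apr: +$158.78 → $209.46
  May: +$158.78 → $368.24
  Jun: +$158.78 − $266.88 → $260.14
  Jul: +$158.78 → $418.92
  Aug: +$158.78 → $577.70
  Sep: +$158.78 − $266.88 → $469.60
  Oct: +$158.78 → $628.38
  Nov: +$158.78 − $837.84 → -$50.68
  Dec: +$158.78 − $266.88 → -$158.78
  Jan: +$158.78 → $0.00
Lowest trial balance = -$158.78 (Dec)
Initial deposit = cushion − low point = $158.78 − (-$158.78) = $317.56

$317.56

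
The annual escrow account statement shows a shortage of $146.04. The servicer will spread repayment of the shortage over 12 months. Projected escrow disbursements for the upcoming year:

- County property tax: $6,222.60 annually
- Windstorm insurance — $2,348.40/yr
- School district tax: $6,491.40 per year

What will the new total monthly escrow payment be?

$1,267.37

County property tax = $6,222.60/yr
Windstorm insurance = $2,348.40/yr
School district tax = $6,491.40/yr
Yearly total = $6,222.60 + $2,348.40 + $6,491.40 = $15,062.40
Monthly escrow = $15,062.40 / 12 = $1,255.20
Shortage spread = $146.04 ÷ 12 = $12.17/mo
New monthly escrow = $1,255.20 + $12.17 = $1,267.37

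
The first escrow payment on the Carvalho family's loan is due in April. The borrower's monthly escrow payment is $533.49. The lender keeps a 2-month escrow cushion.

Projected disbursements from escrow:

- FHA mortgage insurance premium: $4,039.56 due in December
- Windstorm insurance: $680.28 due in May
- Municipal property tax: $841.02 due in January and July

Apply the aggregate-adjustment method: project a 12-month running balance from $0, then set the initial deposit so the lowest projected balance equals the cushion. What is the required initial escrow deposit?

Cushion = 2 × $533.49 = $1,066.98
Trial balance (start $0, +$533.49 each month, − disbursements):
  Apr: +$533.49 → $533.49
  May: +$533.49 − $680.28 → $386.70
  Jun: +$533.49 → $920.19
  Jul: +$533.49 − $841.02 → $612.66
  Aug: +$533.49 → $1,146.15
  Sep: +$533.49 → $1,679.64
  Oct: +$533.49 → $2,213.13
  Nov: +$533.49 → $2,746.62
  Dec: +$533.49 − $4,039.56 → -$759.45
  Jan: +$533.49 − $841.02 → -$1,066.98
  Feb: +$533.49 → -$533.49
  Mar: +$533.49 → $0.00
Lowest trial balance = -$1,066.98 (Jan)
Initial deposit = cushion − low point = $1,066.98 − (-$1,066.98) = $2,133.96

$2,133.96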